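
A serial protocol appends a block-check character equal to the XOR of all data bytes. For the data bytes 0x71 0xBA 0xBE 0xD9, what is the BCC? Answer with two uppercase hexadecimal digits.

XOR the bytes together:
  start with 0x71
  0x71 ⊕ 0xBA = 0xCB
  0xCB ⊕ 0xBE = 0x75
  0x75 ⊕ 0xD9 = 0xAC

AC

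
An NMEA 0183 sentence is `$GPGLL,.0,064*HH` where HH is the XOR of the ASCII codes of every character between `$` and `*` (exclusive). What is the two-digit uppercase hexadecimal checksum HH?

XOR the ASCII codes of the payload characters:
  'G' = 0x47 → acc = 0x47
  'P' = 0x50 → acc = 0x17
  'G' = 0x47 → acc = 0x50
  'L' = 0x4C → acc = 0x1C
  'L' = 0x4C → acc = 0x50
  ',' = 0x2C → acc = 0x7C
  '.' = 0x2E → acc = 0x52
  '0' = 0x30 → acc = 0x62
  ',' = 0x2C → acc = 0x4E
  '0' = 0x30 → acc = 0x7E
  '6' = 0x36 → acc = 0x48
  '4' = 0x34 → acc = 0x7C
Checksum = 0x7C.

7C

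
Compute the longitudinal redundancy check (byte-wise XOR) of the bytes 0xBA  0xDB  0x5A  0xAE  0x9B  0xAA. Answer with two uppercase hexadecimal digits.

A4

XOR the bytes together:
  start with 0xBA
  0xBA ⊕ 0xDB = 0x61
  0x61 ⊕ 0x5A = 0x3B
  0x3B ⊕ 0xAE = 0x95
  0x95 ⊕ 0x9B = 0x0E
  0x0E ⊕ 0xAA = 0xA4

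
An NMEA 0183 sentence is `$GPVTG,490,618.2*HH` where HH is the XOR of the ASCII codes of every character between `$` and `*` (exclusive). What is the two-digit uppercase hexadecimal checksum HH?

4C

XOR the ASCII codes of the payload characters:
  'G' = 0x47 → acc = 0x47
  'P' = 0x50 → acc = 0x17
  'V' = 0x56 → acc = 0x41
  'T' = 0x54 → acc = 0x15
  'G' = 0x47 → acc = 0x52
  ',' = 0x2C → acc = 0x7E
  '4' = 0x34 → acc = 0x4A
  '9' = 0x39 → acc = 0x73
  '0' = 0x30 → acc = 0x43
  ',' = 0x2C → acc = 0x6F
  '6' = 0x36 → acc = 0x59
  '1' = 0x31 → acc = 0x68
  '8' = 0x38 → acc = 0x50
  '.' = 0x2E → acc = 0x7E
  '2' = 0x32 → acc = 0x4C
Checksum = 0x4C.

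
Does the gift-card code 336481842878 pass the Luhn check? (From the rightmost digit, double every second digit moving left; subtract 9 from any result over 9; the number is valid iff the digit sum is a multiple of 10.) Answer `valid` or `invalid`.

From the right, keep odd positions and double even positions (subtract 9 from any doubled value over 9):
  doubled (positions 2,4,...): 5 4 7 7 3 6 → sum 32
  kept (positions 1,3,...): 8 8 4 1 4 3 → sum 28
Total = 60.
60 mod 10 = 0, so the number is valid.

valid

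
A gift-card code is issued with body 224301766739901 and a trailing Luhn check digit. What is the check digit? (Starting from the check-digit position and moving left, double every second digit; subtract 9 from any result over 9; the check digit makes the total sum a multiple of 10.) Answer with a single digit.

5

Partial digits right→left: 1 0 9 9 3 7 6 6 7 1 0 3 4 2 2
Double every second digit counting from the check-digit position (so the 1st, 3rd, 5th, ... of the partial from the right).
  doubled (with −9 where >9): 2 9 6 3 5 0 8 4 → sum 37
  kept as-is: 0 9 7 6 1 3 2 → sum 28
Total = 37 + 28 = 65.
Check digit = (10 − (65 mod 10)) mod 10 = 5.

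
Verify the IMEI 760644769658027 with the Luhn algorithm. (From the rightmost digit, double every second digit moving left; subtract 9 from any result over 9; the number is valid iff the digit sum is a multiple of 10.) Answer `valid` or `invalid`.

From the right, keep odd positions and double even positions (subtract 9 from any doubled value over 9):
  doubled (positions 2,4,...): 4 7 3 3 8 3 3 → sum 31
  kept (positions 1,3,...): 7 0 5 9 7 4 0 7 → sum 39
Total = 70.
70 mod 10 = 0, so the number is valid.

valid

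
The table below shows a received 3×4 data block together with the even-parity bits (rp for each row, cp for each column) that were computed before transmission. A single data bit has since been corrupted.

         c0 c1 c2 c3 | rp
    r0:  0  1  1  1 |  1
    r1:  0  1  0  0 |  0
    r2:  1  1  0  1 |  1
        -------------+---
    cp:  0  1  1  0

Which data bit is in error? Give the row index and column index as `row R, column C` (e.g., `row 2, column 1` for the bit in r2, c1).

row 1, column 0

Recompute each row's even parity and compare to rp:
  r0: data parity 1, sent rp 1 → ok
  r1: data parity 1, sent rp 0 → mismatch
  r2: data parity 1, sent rp 1 → ok
Recompute each column's even parity and compare to cp:
  c0: data parity 1, sent cp 0 → mismatch
  c1: data parity 1, sent cp 1 → ok
  c2: data parity 1, sent cp 1 → ok
  c3: data parity 0, sent cp 0 → ok
Exactly one row (r1) and one column (c0) fail → the flipped bit is at their intersection.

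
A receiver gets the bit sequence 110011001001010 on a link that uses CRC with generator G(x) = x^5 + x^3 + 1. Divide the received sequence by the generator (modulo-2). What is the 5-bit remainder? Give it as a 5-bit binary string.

00000

Modulo-2 division of 110011001001010 by 101001:
  pos 0: 110011 XOR 101001 = 011010
  pos 1: 110100 XOR 101001 = 011101
  pos 2: 111010 XOR 101001 = 010011
  pos 3: 100111 XOR 101001 = 001110
  pos 5: 111000 XOR 101001 = 010001
  pos 6: 100011 XOR 101001 = 001010
  pos 8: 101001 XOR 101001 = 000000
Remainder = 00000 (zero — the frame passes the CRC check).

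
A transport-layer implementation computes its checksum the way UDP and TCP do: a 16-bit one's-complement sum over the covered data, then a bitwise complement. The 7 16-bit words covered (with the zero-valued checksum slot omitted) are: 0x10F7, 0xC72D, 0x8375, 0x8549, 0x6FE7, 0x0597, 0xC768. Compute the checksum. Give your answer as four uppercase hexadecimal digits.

E234

One's-complement addition (fold any carry out of bit 15 back into bit 0):
  0x10F7 + 0xC72D = 0x0D824
  0xD824 + 0x8375 = 0x15B99 → wrap carry → 0x5B9A
  0x5B9A + 0x8549 = 0x0E0E3
  0xE0E3 + 0x6FE7 = 0x150CA → wrap carry → 0x50CB
  0x50CB + 0x0597 = 0x05662
  0x5662 + 0xC768 = 0x11DCA → wrap carry → 0x1DCB
One's-complement sum = 0x1DCB.
Checksum = ~0x1DCB & 0xFFFF = 0xE234.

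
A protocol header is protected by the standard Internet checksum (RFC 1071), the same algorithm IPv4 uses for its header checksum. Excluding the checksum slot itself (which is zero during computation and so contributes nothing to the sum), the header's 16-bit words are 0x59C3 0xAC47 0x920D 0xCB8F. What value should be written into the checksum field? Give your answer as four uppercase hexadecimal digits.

One's-complement addition (fold any carry out of bit 15 back into bit 0):
  0x59C3 + 0xAC47 = 0x1060A → wrap carry → 0x060B
  0x060B + 0x920D = 0x09818
  0x9818 + 0xCB8F = 0x163A7 → wrap carry → 0x63A8
One's-complement sum = 0x63A8.
Checksum = ~0x63A8 & 0xFFFF = 0x9C57.

9C57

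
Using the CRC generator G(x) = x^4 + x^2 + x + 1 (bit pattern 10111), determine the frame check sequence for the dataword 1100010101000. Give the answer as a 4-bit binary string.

Append 4 zeros: 11000101010000000. Divide by 10111 (XOR where the leading bit is 1):
  pos 0: 11000 XOR 10111 = 01111
  pos 1: 11111 XOR 10111 = 01000
  pos 2: 10000 XOR 10111 = 00111
  pos 4: 11110 XOR 10111 = 01001
  pos 5: 10011 XOR 10111 = 00100
  pos 7: 10000 XOR 10111 = 00111
  pos 9: 11100 XOR 10111 = 01011
  pos 10: 10110 XOR 10111 = 00001
Remainder (last 4 bits) = 0100. This is the CRC / FCS.

0100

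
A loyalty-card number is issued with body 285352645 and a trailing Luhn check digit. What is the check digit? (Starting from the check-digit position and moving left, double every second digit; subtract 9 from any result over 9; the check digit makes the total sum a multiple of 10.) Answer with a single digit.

3

Partial digits right→left: 5 4 6 2 5 3 5 8 2
Double every second digit counting from the check-digit position (so the 1st, 3rd, 5th, ... of the partial from the right).
  doubled (with −9 where >9): 1 3 1 1 4 → sum 10
  kept as-is: 4 2 3 8 → sum 17
Total = 10 + 17 = 27.
Check digit = (10 − (27 mod 10)) mod 10 = 3.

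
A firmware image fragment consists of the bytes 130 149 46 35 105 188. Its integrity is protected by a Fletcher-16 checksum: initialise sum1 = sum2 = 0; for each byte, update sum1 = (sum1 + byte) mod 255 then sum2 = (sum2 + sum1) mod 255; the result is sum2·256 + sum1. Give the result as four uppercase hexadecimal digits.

Running sums (mod 255):
  after byte 0 (130): sum1=130, sum2=130
  after byte 1 (149): sum1=24, sum2=154
  after byte 2 (46): sum1=70, sum2=224
  after byte 3 (35): sum1=105, sum2=74
  after byte 4 (105): sum1=210, sum2=29
  after byte 5 (188): sum1=143, sum2=172
Checksum = sum2·256 + sum1 = 172·256 + 143 = 44175 = 0xAC8F.

AC8F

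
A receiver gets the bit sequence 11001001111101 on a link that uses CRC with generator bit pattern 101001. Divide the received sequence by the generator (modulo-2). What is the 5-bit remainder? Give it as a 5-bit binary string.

Modulo-2 division of 11001001111101 by 101001:
  pos 0: 110010 XOR 101001 = 011011
  pos 1: 110110 XOR 101001 = 011111
  pos 2: 111111 XOR 101001 = 010110
  pos 3: 101101 XOR 101001 = 000100
  pos 6: 100111 XOR 101001 = 001110
  pos 8: 111001 XOR 101001 = 010000
Remainder = 10000 (nonzero — an error is detected).

10000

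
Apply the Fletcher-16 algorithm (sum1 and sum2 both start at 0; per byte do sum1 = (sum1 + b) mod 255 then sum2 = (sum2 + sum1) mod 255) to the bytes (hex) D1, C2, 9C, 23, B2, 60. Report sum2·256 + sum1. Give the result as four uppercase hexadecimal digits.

5A67

Running sums (mod 255):
  after byte 0 (D1): sum1=209, sum2=209
  after byte 1 (C2): sum1=148, sum2=102
  after byte 2 (9C): sum1=49, sum2=151
  after byte 3 (23): sum1=84, sum2=235
  after byte 4 (B2): sum1=7, sum2=242
  after byte 5 (60): sum1=103, sum2=90
Checksum = sum2·256 + sum1 = 90·256 + 103 = 23143 = 0x5A67.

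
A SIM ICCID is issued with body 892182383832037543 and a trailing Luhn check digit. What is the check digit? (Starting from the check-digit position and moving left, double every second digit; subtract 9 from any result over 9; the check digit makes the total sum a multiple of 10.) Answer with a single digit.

6

Partial digits right→left: 3 4 5 7 3 0 2 3 8 3 8 3 2 8 1 2 9 8
Double every second digit counting from the check-digit position (so the 1st, 3rd, 5th, ... of the partial from the right).
  doubled (with −9 where >9): 6 1 6 4 7 7 4 2 9 → sum 46
  kept as-is: 4 7 0 3 3 3 8 2 8 → sum 38
Total = 46 + 38 = 84.
Check digit = (10 − (84 mod 10)) mod 10 = 6.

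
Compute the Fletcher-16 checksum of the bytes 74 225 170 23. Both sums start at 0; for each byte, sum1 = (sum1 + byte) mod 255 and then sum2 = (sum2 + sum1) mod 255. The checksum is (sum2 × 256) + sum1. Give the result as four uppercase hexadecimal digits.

Running sums (mod 255):
  after byte 0 (74): sum1=74, sum2=74
  after byte 1 (225): sum1=44, sum2=118
  after byte 2 (170): sum1=214, sum2=77
  after byte 3 (23): sum1=237, sum2=59
Checksum = sum2·256 + sum1 = 59·256 + 237 = 15341 = 0x3BED.

3BED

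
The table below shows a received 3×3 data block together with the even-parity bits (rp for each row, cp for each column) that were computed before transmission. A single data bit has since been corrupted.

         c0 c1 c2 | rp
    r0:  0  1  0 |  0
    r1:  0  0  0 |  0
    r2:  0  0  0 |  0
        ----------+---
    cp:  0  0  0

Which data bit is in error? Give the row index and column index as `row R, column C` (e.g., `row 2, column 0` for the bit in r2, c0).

row 0, column 1

Recompute each row's even parity and compare to rp:
  r0: data parity 1, sent rp 0 → mismatch
  r1: data parity 0, sent rp 0 → ok
  r2: data parity 0, sent rp 0 → ok
Recompute each column's even parity and compare to cp:
  c0: data parity 0, sent cp 0 → ok
  c1: data parity 1, sent cp 0 → mismatch
  c2: data parity 0, sent cp 0 → ok
Exactly one row (r0) and one column (c1) fail → the flipped bit is at their intersection.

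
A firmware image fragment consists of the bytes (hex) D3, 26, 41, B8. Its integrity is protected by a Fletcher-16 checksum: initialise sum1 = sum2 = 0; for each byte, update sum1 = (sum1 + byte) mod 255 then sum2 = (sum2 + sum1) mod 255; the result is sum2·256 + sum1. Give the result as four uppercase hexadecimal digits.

Running sums (mod 255):
  after byte 0 (D3): sum1=211, sum2=211
  after byte 1 (26): sum1=249, sum2=205
  after byte 2 (41): sum1=59, sum2=9
  after byte 3 (B8): sum1=243, sum2=252
Checksum = sum2·256 + sum1 = 252·256 + 243 = 64755 = 0xFCF3.

FCF3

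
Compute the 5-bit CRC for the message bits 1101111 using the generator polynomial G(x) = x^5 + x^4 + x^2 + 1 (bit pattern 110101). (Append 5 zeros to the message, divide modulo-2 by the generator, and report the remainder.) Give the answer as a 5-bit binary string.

Append 5 zeros: 110111100000. Divide by 110101 (XOR where the leading bit is 1):
  pos 0: 110111 XOR 110101 = 000010
  pos 4: 101000 XOR 110101 = 011101
  pos 5: 111010 XOR 110101 = 001111
Remainder (last 5 bits) = 11110. This is the CRC / FCS.

11110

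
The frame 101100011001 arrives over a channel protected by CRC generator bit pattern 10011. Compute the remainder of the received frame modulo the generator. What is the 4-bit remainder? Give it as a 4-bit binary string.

1011

Modulo-2 division of 101100011001 by 10011:
  pos 0: 10110 XOR 10011 = 00101
  pos 2: 10100 XOR 10011 = 00111
  pos 4: 11111 XOR 10011 = 01100
  pos 5: 11000 XOR 10011 = 01011
  pos 6: 10110 XOR 10011 = 00101
Remainder = 1011 (nonzero — an error is detected).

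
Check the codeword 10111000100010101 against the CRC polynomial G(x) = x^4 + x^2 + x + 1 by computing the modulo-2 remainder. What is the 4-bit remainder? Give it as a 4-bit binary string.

0000

Modulo-2 division of 10111000100010101 by 10111:
  pos 0: 10111 XOR 10111 = 00000
  pos 8: 10001 XOR 10111 = 00110
  pos 10: 11001 XOR 10111 = 01110
  pos 11: 11100 XOR 10111 = 01011
  pos 12: 10111 XOR 10111 = 00000
Remainder = 0000 (zero — the frame passes the CRC check).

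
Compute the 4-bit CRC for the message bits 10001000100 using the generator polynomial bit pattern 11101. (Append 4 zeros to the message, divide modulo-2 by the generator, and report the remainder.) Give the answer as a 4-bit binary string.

0111

Append 4 zeros: 100010001000000. Divide by 11101 (XOR where the leading bit is 1):
  pos 0: 10001 XOR 11101 = 01100
  pos 1: 11000 XOR 11101 = 00101
  pos 3: 10100 XOR 11101 = 01001
  pos 4: 10011 XOR 11101 = 01110
  pos 5: 11100 XOR 11101 = 00001
  pos 9: 10000 XOR 11101 = 01101
  pos 10: 11010 XOR 11101 = 00111
Remainder (last 4 bits) = 0111. This is the CRC / FCS.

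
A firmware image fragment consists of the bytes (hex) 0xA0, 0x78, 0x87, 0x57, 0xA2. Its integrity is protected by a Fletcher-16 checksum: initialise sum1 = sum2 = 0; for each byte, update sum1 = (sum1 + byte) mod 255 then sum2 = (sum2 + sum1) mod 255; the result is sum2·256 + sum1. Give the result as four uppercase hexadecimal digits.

EC9A

Running sums (mod 255):
  after byte 0 (0xA0): sum1=160, sum2=160
  after byte 1 (0x78): sum1=25, sum2=185
  after byte 2 (0x87): sum1=160, sum2=90
  after byte 3 (0x57): sum1=247, sum2=82
  after byte 4 (0xA2): sum1=154, sum2=236
Checksum = sum2·256 + sum1 = 236·256 + 154 = 60570 = 0xEC9A.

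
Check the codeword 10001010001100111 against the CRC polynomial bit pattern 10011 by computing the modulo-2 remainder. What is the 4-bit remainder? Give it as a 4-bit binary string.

0111

Modulo-2 division of 10001010001100111 by 10011:
  pos 0: 10001 XOR 10011 = 00010
  pos 3: 10010 XOR 10011 = 00001
  pos 7: 10011 XOR 10011 = 00000
Remainder = 0111 (nonzero — an error is detected).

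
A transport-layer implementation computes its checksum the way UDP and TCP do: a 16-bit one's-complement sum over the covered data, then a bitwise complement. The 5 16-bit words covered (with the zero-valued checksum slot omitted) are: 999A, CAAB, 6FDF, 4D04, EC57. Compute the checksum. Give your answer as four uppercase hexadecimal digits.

One's-complement addition (fold any carry out of bit 15 back into bit 0):
  0x999A + 0xCAAB = 0x16445 → wrap carry → 0x6446
  0x6446 + 0x6FDF = 0x0D425
  0xD425 + 0x4D04 = 0x12129 → wrap carry → 0x212A
  0x212A + 0xEC57 = 0x10D81 → wrap carry → 0x0D82
One's-complement sum = 0x0D82.
Checksum = ~0x0D82 & 0xFFFF = 0xF27D.

F27D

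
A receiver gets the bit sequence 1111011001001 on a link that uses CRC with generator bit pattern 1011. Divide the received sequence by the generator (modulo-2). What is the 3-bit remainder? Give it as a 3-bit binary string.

Modulo-2 division of 1111011001001 by 1011:
  pos 0: 1111 XOR 1011 = 0100
  pos 1: 1000 XOR 1011 = 0011
  pos 3: 1111 XOR 1011 = 0100
  pos 4: 1000 XOR 1011 = 0011
  pos 6: 1101 XOR 1011 = 0110
  pos 7: 1100 XOR 1011 = 0111
  pos 8: 1110 XOR 1011 = 0101
  pos 9: 1011 XOR 1011 = 0000
Remainder = 000 (zero — the frame passes the CRC check).

000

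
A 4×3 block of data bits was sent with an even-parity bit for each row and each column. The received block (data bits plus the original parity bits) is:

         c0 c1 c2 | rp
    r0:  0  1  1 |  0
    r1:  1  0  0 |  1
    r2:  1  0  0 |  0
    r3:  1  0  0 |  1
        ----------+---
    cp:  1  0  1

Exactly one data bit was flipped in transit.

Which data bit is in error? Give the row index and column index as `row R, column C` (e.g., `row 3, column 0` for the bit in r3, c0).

Recompute each row's even parity and compare to rp:
  r0: data parity 0, sent rp 0 → ok
  r1: data parity 1, sent rp 1 → ok
  r2: data parity 1, sent rp 0 → mismatch
  r3: data parity 1, sent rp 1 → ok
Recompute each column's even parity and compare to cp:
  c0: data parity 1, sent cp 1 → ok
  c1: data parity 1, sent cp 0 → mismatch
  c2: data parity 1, sent cp 1 → ok
Exactly one row (r2) and one column (c1) fail → the flipped bit is at their intersection.

row 2, column 1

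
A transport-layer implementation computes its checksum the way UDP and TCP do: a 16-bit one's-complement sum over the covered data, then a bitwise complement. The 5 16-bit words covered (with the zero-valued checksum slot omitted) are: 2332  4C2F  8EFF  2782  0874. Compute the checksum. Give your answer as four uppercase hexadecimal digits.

D1A8

One's-complement addition (fold any carry out of bit 15 back into bit 0):
  0x2332 + 0x4C2F = 0x06F61
  0x6F61 + 0x8EFF = 0x0FE60
  0xFE60 + 0x2782 = 0x125E2 → wrap carry → 0x25E3
  0x25E3 + 0x0874 = 0x02E57
One's-complement sum = 0x2E57.
Checksum = ~0x2E57 & 0xFFFF = 0xD1A8.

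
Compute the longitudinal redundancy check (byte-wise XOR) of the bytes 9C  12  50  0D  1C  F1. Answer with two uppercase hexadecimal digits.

XOR the bytes together:
  start with 0x9C
  0x9C ⊕ 0x12 = 0x8E
  0x8E ⊕ 0x50 = 0xDE
  0xDE ⊕ 0x0D = 0xD3
  0xD3 ⊕ 0x1C = 0xCF
  0xCF ⊕ 0xF1 = 0x3E

3E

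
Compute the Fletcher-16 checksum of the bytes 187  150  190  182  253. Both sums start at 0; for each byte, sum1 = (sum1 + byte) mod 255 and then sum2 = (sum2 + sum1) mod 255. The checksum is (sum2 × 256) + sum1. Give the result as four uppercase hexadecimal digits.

Running sums (mod 255):
  after byte 0 (187): sum1=187, sum2=187
  after byte 1 (150): sum1=82, sum2=14
  after byte 2 (190): sum1=17, sum2=31
  after byte 3 (182): sum1=199, sum2=230
  after byte 4 (253): sum1=197, sum2=172
Checksum = sum2·256 + sum1 = 172·256 + 197 = 44229 = 0xACC5.

ACC5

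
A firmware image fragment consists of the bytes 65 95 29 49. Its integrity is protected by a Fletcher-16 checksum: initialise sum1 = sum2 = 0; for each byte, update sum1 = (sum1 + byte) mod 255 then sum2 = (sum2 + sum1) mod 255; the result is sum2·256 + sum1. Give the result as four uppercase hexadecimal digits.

8EEE

Running sums (mod 255):
  after byte 0 (65): sum1=65, sum2=65
  after byte 1 (95): sum1=160, sum2=225
  after byte 2 (29): sum1=189, sum2=159
  after byte 3 (49): sum1=238, sum2=142
Checksum = sum2·256 + sum1 = 142·256 + 238 = 36590 = 0x8EEE.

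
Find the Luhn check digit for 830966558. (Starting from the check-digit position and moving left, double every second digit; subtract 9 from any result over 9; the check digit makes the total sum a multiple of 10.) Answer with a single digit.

Partial digits right→left: 8 5 5 6 6 9 0 3 8
Double every second digit counting from the check-digit position (so the 1st, 3rd, 5th, ... of the partial from the right).
  doubled (with −9 where >9): 7 1 3 0 7 → sum 18
  kept as-is: 5 6 9 3 → sum 23
Total = 18 + 23 = 41.
Check digit = (10 − (41 mod 10)) mod 10 = 9.

9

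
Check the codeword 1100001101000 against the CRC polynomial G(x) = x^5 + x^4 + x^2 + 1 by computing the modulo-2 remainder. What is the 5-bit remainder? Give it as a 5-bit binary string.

10000

Modulo-2 division of 1100001101000 by 110101:
  pos 0: 110000 XOR 110101 = 000101
  pos 3: 101110 XOR 110101 = 011011
  pos 4: 110111 XOR 110101 = 000010
Remainder = 10000 (nonzero — an error is detected).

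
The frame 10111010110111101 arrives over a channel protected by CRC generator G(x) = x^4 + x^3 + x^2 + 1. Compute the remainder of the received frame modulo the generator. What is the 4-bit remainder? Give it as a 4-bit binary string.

Modulo-2 division of 10111010110111101 by 11101:
  pos 0: 10111 XOR 11101 = 01010
  pos 1: 10100 XOR 11101 = 01001
  pos 2: 10011 XOR 11101 = 01110
  pos 3: 11100 XOR 11101 = 00001
  pos 7: 11101 XOR 11101 = 00000
  pos 12: 11101 XOR 11101 = 00000
Remainder = 0000 (zero — the frame passes the CRC check).

0000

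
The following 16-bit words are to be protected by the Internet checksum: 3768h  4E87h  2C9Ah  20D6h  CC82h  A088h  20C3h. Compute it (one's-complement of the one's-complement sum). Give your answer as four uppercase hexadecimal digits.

One's-complement addition (fold any carry out of bit 15 back into bit 0):
  0x3768 + 0x4E87 = 0x085EF
  0x85EF + 0x2C9A = 0x0B289
  0xB289 + 0x20D6 = 0x0D35F
  0xD35F + 0xCC82 = 0x19FE1 → wrap carry → 0x9FE2
  0x9FE2 + 0xA088 = 0x1406A → wrap carry → 0x406B
  0x406B + 0x20C3 = 0x0612E
One's-complement sum = 0x612E.
Checksum = ~0x612E & 0xFFFF = 0x9ED1.

9ED1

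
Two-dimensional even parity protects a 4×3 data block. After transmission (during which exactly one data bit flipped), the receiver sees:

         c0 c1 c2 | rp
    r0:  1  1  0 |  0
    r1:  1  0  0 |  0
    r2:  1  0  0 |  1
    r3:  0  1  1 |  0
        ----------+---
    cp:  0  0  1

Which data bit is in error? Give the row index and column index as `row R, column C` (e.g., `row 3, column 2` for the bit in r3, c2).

Recompute each row's even parity and compare to rp:
  r0: data parity 0, sent rp 0 → ok
  r1: data parity 1, sent rp 0 → mismatch
  r2: data parity 1, sent rp 1 → ok
  r3: data parity 0, sent rp 0 → ok
Recompute each column's even parity and compare to cp:
  c0: data parity 1, sent cp 0 → mismatch
  c1: data parity 0, sent cp 0 → ok
  c2: data parity 1, sent cp 1 → ok
Exactly one row (r1) and one column (c0) fail → the flipped bit is at their intersection.

row 1, column 0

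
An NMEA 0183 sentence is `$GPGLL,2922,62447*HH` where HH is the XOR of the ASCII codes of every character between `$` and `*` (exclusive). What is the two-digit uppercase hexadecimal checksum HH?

XOR the ASCII codes of the payload characters:
  'G' = 0x47 → acc = 0x47
  'P' = 0x50 → acc = 0x17
  'G' = 0x47 → acc = 0x50
  'L' = 0x4C → acc = 0x1C
  'L' = 0x4C → acc = 0x50
  ',' = 0x2C → acc = 0x7C
  '2' = 0x32 → acc = 0x4E
  '9' = 0x39 → acc = 0x77
  '2' = 0x32 → acc = 0x45
  '2' = 0x32 → acc = 0x77
  ',' = 0x2C → acc = 0x5B
  '6' = 0x36 → acc = 0x6D
  '2' = 0x32 → acc = 0x5F
  '4' = 0x34 → acc = 0x6B
  '4' = 0x34 → acc = 0x5F
  '7' = 0x37 → acc = 0x68
Checksum = 0x68.

68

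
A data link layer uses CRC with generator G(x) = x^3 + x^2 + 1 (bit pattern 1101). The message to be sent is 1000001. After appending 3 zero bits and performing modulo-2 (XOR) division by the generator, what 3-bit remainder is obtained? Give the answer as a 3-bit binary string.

001

Append 3 zeros: 1000001000. Divide by 1101 (XOR where the leading bit is 1):
  pos 0: 1000 XOR 1101 = 0101
  pos 1: 1010 XOR 1101 = 0111
  pos 2: 1110 XOR 1101 = 0011
  pos 4: 1110 XOR 1101 = 0011
  pos 6: 1100 XOR 1101 = 0001
Remainder (last 3 bits) = 001. This is the CRC / FCS.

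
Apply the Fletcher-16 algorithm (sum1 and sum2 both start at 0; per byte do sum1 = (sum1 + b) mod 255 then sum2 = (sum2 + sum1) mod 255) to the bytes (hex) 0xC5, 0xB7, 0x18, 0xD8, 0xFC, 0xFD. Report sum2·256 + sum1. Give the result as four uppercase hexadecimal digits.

Running sums (mod 255):
  after byte 0 (0xC5): sum1=197, sum2=197
  after byte 1 (0xB7): sum1=125, sum2=67
  after byte 2 (0x18): sum1=149, sum2=216
  after byte 3 (0xD8): sum1=110, sum2=71
  after byte 4 (0xFC): sum1=107, sum2=178
  after byte 5 (0xFD): sum1=105, sum2=28
Checksum = sum2·256 + sum1 = 28·256 + 105 = 7273 = 0x1C69.

1C69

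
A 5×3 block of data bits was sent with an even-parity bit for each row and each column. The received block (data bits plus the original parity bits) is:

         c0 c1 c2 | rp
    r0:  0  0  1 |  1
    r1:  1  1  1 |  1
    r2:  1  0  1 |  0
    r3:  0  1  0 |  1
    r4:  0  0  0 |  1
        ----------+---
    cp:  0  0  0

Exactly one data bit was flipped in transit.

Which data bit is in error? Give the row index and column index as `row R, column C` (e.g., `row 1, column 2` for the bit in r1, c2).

row 4, column 2

Recompute each row's even parity and compare to rp:
  r0: data parity 1, sent rp 1 → ok
  r1: data parity 1, sent rp 1 → ok
  r2: data parity 0, sent rp 0 → ok
  r3: data parity 1, sent rp 1 → ok
  r4: data parity 0, sent rp 1 → mismatch
Recompute each column's even parity and compare to cp:
  c0: data parity 0, sent cp 0 → ok
  c1: data parity 0, sent cp 0 → ok
  c2: data parity 1, sent cp 0 → mismatch
Exactly one row (r4) and one column (c2) fail → the flipped bit is at their intersection.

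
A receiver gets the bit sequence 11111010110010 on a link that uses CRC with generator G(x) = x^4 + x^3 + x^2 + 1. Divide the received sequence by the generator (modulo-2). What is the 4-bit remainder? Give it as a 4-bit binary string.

0001

Modulo-2 division of 11111010110010 by 11101:
  pos 0: 11111 XOR 11101 = 00010
  pos 3: 10010 XOR 11101 = 01111
  pos 4: 11111 XOR 11101 = 00010
  pos 7: 10100 XOR 11101 = 01001
  pos 8: 10011 XOR 11101 = 01110
  pos 9: 11100 XOR 11101 = 00001
Remainder = 0001 (nonzero — an error is detected).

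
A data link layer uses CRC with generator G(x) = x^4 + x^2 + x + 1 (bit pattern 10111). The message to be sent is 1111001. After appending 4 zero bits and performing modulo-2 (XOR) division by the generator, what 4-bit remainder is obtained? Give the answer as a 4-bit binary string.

1000

Append 4 zeros: 11110010000. Divide by 10111 (XOR where the leading bit is 1):
  pos 0: 11110 XOR 10111 = 01001
  pos 1: 10010 XOR 10111 = 00101
  pos 3: 10110 XOR 10111 = 00001
Remainder (last 4 bits) = 1000. This is the CRC / FCS.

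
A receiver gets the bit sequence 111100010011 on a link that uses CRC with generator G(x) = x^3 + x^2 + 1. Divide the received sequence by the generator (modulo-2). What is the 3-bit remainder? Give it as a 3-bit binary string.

000

Modulo-2 division of 111100010011 by 1101:
  pos 0: 1111 XOR 1101 = 0010
  pos 2: 1000 XOR 1101 = 0101
  pos 3: 1010 XOR 1101 = 0111
  pos 4: 1111 XOR 1101 = 0010
  pos 6: 1000 XOR 1101 = 0101
  pos 7: 1011 XOR 1101 = 0110
  pos 8: 1101 XOR 1101 = 0000
Remainder = 000 (zero — the frame passes the CRC check).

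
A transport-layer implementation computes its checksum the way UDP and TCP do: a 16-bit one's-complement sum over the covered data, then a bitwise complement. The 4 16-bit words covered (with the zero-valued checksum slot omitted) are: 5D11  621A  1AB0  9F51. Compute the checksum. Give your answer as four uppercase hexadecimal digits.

86D2

One's-complement addition (fold any carry out of bit 15 back into bit 0):
  0x5D11 + 0x621A = 0x0BF2B
  0xBF2B + 0x1AB0 = 0x0D9DB
  0xD9DB + 0x9F51 = 0x1792C → wrap carry → 0x792D
One's-complement sum = 0x792D.
Checksum = ~0x792D & 0xFFFF = 0x86D2.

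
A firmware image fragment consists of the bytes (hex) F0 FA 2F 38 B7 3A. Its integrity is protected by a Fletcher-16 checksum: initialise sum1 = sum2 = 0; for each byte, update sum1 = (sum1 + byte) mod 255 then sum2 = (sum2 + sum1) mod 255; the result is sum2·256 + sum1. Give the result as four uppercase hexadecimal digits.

Running sums (mod 255):
  after byte 0 (F0): sum1=240, sum2=240
  after byte 1 (FA): sum1=235, sum2=220
  after byte 2 (2F): sum1=27, sum2=247
  after byte 3 (38): sum1=83, sum2=75
  after byte 4 (B7): sum1=11, sum2=86
  after byte 5 (3A): sum1=69, sum2=155
Checksum = sum2·256 + sum1 = 155·256 + 69 = 39749 = 0x9B45.

9B45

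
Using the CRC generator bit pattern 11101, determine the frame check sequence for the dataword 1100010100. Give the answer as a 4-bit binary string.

0101

Append 4 zeros: 11000101000000. Divide by 11101 (XOR where the leading bit is 1):
  pos 0: 11000 XOR 11101 = 00101
  pos 2: 10110 XOR 11101 = 01011
  pos 3: 10111 XOR 11101 = 01010
  pos 4: 10100 XOR 11101 = 01001
  pos 5: 10010 XOR 11101 = 01111
  pos 6: 11110 XOR 11101 = 00011
  pos 9: 11000 XOR 11101 = 00101
Remainder (last 4 bits) = 0101. This is the CRC / FCS.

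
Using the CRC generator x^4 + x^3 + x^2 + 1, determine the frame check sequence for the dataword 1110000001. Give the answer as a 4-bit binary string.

1001

Append 4 zeros: 11100000010000. Divide by 11101 (XOR where the leading bit is 1):
  pos 0: 11100 XOR 11101 = 00001
  pos 4: 10000 XOR 11101 = 01101
  pos 5: 11011 XOR 11101 = 00110
  pos 7: 11000 XOR 11101 = 00101
  pos 9: 10100 XOR 11101 = 01001
Remainder (last 4 bits) = 1001. This is the CRC / FCS.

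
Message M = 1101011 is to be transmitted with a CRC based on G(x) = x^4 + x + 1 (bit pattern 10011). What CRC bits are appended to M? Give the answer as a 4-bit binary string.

Append 4 zeros: 11010110000. Divide by 10011 (XOR where the leading bit is 1):
  pos 0: 11010 XOR 10011 = 01001
  pos 1: 10011 XOR 10011 = 00000
  pos 6: 10000 XOR 10011 = 00011
Remainder (last 4 bits) = 0011. This is the CRC / FCS.

0011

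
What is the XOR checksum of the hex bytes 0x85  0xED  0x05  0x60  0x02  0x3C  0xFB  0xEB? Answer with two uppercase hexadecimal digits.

23

XOR the bytes together:
  start with 0x85
  0x85 ⊕ 0xED = 0x68
  0x68 ⊕ 0x05 = 0x6D
  0x6D ⊕ 0x60 = 0x0D
  0x0D ⊕ 0x02 = 0x0F
  0x0F ⊕ 0x3C = 0x33
  0x33 ⊕ 0xFB = 0xC8
  0xC8 ⊕ 0xEB = 0x23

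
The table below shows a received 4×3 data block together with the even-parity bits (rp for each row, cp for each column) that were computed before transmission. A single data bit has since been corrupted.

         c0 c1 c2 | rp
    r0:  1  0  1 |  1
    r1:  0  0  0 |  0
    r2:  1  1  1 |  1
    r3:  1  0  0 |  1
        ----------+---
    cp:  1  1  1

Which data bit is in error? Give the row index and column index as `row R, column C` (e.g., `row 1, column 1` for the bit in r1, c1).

Recompute each row's even parity and compare to rp:
  r0: data parity 0, sent rp 1 → mismatch
  r1: data parity 0, sent rp 0 → ok
  r2: data parity 1, sent rp 1 → ok
  r3: data parity 1, sent rp 1 → ok
Recompute each column's even parity and compare to cp:
  c0: data parity 1, sent cp 1 → ok
  c1: data parity 1, sent cp 1 → ok
  c2: data parity 0, sent cp 1 → mismatch
Exactly one row (r0) and one column (c2) fail → the flipped bit is at their intersection.

row 0, column 2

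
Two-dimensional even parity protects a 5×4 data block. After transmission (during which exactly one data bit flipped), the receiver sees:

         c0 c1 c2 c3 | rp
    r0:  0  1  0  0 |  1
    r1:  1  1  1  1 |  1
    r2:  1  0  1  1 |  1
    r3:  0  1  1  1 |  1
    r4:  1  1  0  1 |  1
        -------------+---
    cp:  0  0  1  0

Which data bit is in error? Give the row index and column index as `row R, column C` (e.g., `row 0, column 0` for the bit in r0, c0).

row 1, column 0

Recompute each row's even parity and compare to rp:
  r0: data parity 1, sent rp 1 → ok
  r1: data parity 0, sent rp 1 → mismatch
  r2: data parity 1, sent rp 1 → ok
  r3: data parity 1, sent rp 1 → ok
  r4: data parity 1, sent rp 1 → ok
Recompute each column's even parity and compare to cp:
  c0: data parity 1, sent cp 0 → mismatch
  c1: data parity 0, sent cp 0 → ok
  c2: data parity 1, sent cp 1 → ok
  c3: data parity 0, sent cp 0 → ok
Exactly one row (r1) and one column (c0) fail → the flipped bit is at their intersection.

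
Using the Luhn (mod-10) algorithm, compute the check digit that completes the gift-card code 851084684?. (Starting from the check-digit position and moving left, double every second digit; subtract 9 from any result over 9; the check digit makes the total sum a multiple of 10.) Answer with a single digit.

6

Partial digits right→left: 4 8 6 4 8 0 1 5 8
Double every second digit counting from the check-digit position (so the 1st, 3rd, 5th, ... of the partial from the right).
  doubled (with −9 where >9): 8 3 7 2 7 → sum 27
  kept as-is: 8 4 0 5 → sum 17
Total = 27 + 17 = 44.
Check digit = (10 − (44 mod 10)) mod 10 = 6.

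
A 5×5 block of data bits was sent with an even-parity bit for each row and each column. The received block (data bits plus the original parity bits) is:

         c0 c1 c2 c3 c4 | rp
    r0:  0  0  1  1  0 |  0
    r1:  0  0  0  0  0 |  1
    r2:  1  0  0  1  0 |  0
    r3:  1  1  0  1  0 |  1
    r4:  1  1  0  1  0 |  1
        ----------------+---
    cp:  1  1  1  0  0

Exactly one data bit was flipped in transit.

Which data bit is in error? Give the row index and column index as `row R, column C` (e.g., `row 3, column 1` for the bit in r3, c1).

row 1, column 1

Recompute each row's even parity and compare to rp:
  r0: data parity 0, sent rp 0 → ok
  r1: data parity 0, sent rp 1 → mismatch
  r2: data parity 0, sent rp 0 → ok
  r3: data parity 1, sent rp 1 → ok
  r4: data parity 1, sent rp 1 → ok
Recompute each column's even parity and compare to cp:
  c0: data parity 1, sent cp 1 → ok
  c1: data parity 0, sent cp 1 → mismatch
  c2: data parity 1, sent cp 1 → ok
  c3: data parity 0, sent cp 0 → ok
  c4: data parity 0, sent cp 0 → ok
Exactly one row (r1) and one column (c1) fail → the flipped bit is at their intersection.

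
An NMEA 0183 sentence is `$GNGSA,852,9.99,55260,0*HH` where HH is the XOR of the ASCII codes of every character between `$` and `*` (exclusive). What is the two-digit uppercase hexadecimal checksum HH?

XOR the ASCII codes of the payload characters:
  'G' = 0x47 → acc = 0x47
  'N' = 0x4E → acc = 0x09
  'G' = 0x47 → acc = 0x4E
  'S' = 0x53 → acc = 0x1D
  'A' = 0x41 → acc = 0x5C
  ',' = 0x2C → acc = 0x70
  '8' = 0x38 → acc = 0x48
  '5' = 0x35 → acc = 0x7D
  '2' = 0x32 → acc = 0x4F
  ',' = 0x2C → acc = 0x63
  '9' = 0x39 → acc = 0x5A
  '.' = 0x2E → acc = 0x74
  '9' = 0x39 → acc = 0x4D
  '9' = 0x39 → acc = 0x74
  ',' = 0x2C → acc = 0x58
  '5' = 0x35 → acc = 0x6D
  '5' = 0x35 → acc = 0x58
  '2' = 0x32 → acc = 0x6A
  '6' = 0x36 → acc = 0x5C
  '0' = 0x30 → acc = 0x6C
  ',' = 0x2C → acc = 0x40
  '0' = 0x30 → acc = 0x70
Checksum = 0x70.

70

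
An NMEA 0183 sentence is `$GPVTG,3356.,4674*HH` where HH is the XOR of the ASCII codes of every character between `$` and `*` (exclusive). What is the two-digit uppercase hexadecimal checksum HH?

XOR the ASCII codes of the payload characters:
  'G' = 0x47 → acc = 0x47
  'P' = 0x50 → acc = 0x17
  'V' = 0x56 → acc = 0x41
  'T' = 0x54 → acc = 0x15
  'G' = 0x47 → acc = 0x52
  ',' = 0x2C → acc = 0x7E
  '3' = 0x33 → acc = 0x4D
  '3' = 0x33 → acc = 0x7E
  '5' = 0x35 → acc = 0x4B
  '6' = 0x36 → acc = 0x7D
  '.' = 0x2E → acc = 0x53
  ',' = 0x2C → acc = 0x7F
  '4' = 0x34 → acc = 0x4B
  '6' = 0x36 → acc = 0x7D
  '7' = 0x37 → acc = 0x4A
  '4' = 0x34 → acc = 0x7E
Checksum = 0x7E.

7E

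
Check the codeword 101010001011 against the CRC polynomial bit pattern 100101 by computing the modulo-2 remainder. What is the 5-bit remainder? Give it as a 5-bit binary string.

00010

Modulo-2 division of 101010001011 by 100101:
  pos 0: 101010 XOR 100101 = 001111
  pos 2: 111100 XOR 100101 = 011001
  pos 3: 110011 XOR 100101 = 010110
  pos 4: 101100 XOR 100101 = 001001
  pos 6: 100111 XOR 100101 = 000010
Remainder = 00010 (nonzero — an error is detected).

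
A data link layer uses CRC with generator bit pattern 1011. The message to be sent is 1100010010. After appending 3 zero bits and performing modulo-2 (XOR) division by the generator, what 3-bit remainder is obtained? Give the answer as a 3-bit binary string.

110

Append 3 zeros: 1100010010000. Divide by 1011 (XOR where the leading bit is 1):
  pos 0: 1100 XOR 1011 = 0111
  pos 1: 1110 XOR 1011 = 0101
  pos 2: 1011 XOR 1011 = 0000
  pos 8: 1000 XOR 1011 = 0011
Remainder (last 3 bits) = 110. This is the CRC / FCS.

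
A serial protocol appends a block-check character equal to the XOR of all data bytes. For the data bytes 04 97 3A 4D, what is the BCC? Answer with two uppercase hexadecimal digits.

XOR the bytes together:
  start with 0x04
  0x04 ⊕ 0x97 = 0x93
  0x93 ⊕ 0x3A = 0xA9
  0xA9 ⊕ 0x4D = 0xE4

E4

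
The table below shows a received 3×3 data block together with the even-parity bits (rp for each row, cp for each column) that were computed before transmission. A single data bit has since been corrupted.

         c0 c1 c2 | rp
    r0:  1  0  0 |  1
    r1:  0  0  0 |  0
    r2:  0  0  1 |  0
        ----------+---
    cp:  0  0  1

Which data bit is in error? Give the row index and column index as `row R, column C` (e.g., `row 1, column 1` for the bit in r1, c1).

row 2, column 0

Recompute each row's even parity and compare to rp:
  r0: data parity 1, sent rp 1 → ok
  r1: data parity 0, sent rp 0 → ok
  r2: data parity 1, sent rp 0 → mismatch
Recompute each column's even parity and compare to cp:
  c0: data parity 1, sent cp 0 → mismatch
  c1: data parity 0, sent cp 0 → ok
  c2: data parity 1, sent cp 1 → ok
Exactly one row (r2) and one column (c0) fail → the flipped bit is at their intersection.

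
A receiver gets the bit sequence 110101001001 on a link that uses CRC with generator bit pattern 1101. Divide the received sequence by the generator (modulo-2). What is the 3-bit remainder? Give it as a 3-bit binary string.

Modulo-2 division of 110101001001 by 1101:
  pos 0: 1101 XOR 1101 = 0000
  pos 5: 1001 XOR 1101 = 0100
  pos 6: 1000 XOR 1101 = 0101
  pos 7: 1010 XOR 1101 = 0111
  pos 8: 1111 XOR 1101 = 0010
Remainder = 010 (nonzero — an error is detected).

010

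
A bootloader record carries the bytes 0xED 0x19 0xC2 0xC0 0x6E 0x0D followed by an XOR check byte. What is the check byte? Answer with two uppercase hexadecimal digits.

XOR the bytes together:
  start with 0xED
  0xED ⊕ 0x19 = 0xF4
  0xF4 ⊕ 0xC2 = 0x36
  0x36 ⊕ 0xC0 = 0xF6
  0xF6 ⊕ 0x6E = 0x98
  0x98 ⊕ 0x0D = 0x95

95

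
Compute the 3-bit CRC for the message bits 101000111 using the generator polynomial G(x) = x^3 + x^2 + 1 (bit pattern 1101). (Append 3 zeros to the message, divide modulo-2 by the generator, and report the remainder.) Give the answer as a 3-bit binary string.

010

Append 3 zeros: 101000111000. Divide by 1101 (XOR where the leading bit is 1):
  pos 0: 1010 XOR 1101 = 0111
  pos 1: 1110 XOR 1101 = 0011
  pos 3: 1101 XOR 1101 = 0000
  pos 7: 1100 XOR 1101 = 0001
Remainder (last 3 bits) = 010. This is the CRC / FCS.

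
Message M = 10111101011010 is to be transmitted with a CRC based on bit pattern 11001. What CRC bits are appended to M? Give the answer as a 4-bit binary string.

0100

Append 4 zeros: 101111010110100000. Divide by 11001 (XOR where the leading bit is 1):
  pos 0: 10111 XOR 11001 = 01110
  pos 1: 11101 XOR 11001 = 00100
  pos 3: 10001 XOR 11001 = 01000
  pos 4: 10000 XOR 11001 = 01001
  pos 5: 10011 XOR 11001 = 01010
  pos 6: 10101 XOR 11001 = 01100
  pos 7: 11000 XOR 11001 = 00001
  pos 11: 11000 XOR 11001 = 00001
Remainder (last 4 bits) = 0100. This is the CRC / FCS.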